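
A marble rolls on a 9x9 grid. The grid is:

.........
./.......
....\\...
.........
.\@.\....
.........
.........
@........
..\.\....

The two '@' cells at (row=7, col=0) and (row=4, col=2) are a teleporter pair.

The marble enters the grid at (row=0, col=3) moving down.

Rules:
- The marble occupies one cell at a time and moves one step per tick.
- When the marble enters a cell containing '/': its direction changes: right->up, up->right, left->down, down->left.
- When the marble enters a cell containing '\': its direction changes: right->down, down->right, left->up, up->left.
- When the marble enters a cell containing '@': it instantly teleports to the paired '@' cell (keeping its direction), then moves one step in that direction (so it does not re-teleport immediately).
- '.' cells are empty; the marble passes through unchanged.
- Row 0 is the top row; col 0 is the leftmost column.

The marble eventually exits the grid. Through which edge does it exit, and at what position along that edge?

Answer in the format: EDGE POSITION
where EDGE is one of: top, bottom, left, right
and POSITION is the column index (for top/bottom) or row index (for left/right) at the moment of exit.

Step 1: enter (0,3), '.' pass, move down to (1,3)
Step 2: enter (1,3), '.' pass, move down to (2,3)
Step 3: enter (2,3), '.' pass, move down to (3,3)
Step 4: enter (3,3), '.' pass, move down to (4,3)
Step 5: enter (4,3), '.' pass, move down to (5,3)
Step 6: enter (5,3), '.' pass, move down to (6,3)
Step 7: enter (6,3), '.' pass, move down to (7,3)
Step 8: enter (7,3), '.' pass, move down to (8,3)
Step 9: enter (8,3), '.' pass, move down to (9,3)
Step 10: at (9,3) — EXIT via bottom edge, pos 3

Answer: bottom 3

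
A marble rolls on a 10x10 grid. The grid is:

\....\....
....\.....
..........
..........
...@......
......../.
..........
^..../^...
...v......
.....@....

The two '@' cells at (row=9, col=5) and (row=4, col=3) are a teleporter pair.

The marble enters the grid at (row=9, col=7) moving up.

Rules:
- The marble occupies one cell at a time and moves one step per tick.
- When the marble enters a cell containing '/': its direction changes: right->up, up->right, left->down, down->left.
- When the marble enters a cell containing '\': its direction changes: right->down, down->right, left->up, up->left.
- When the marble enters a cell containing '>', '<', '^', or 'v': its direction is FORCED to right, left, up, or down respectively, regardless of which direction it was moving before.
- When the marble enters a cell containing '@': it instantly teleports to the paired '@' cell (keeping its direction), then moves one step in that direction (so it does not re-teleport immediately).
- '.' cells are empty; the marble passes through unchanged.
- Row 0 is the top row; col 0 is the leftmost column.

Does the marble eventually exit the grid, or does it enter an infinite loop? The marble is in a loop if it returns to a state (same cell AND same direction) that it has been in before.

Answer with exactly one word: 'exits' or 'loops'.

Answer: exits

Derivation:
Step 1: enter (9,7), '.' pass, move up to (8,7)
Step 2: enter (8,7), '.' pass, move up to (7,7)
Step 3: enter (7,7), '.' pass, move up to (6,7)
Step 4: enter (6,7), '.' pass, move up to (5,7)
Step 5: enter (5,7), '.' pass, move up to (4,7)
Step 6: enter (4,7), '.' pass, move up to (3,7)
Step 7: enter (3,7), '.' pass, move up to (2,7)
Step 8: enter (2,7), '.' pass, move up to (1,7)
Step 9: enter (1,7), '.' pass, move up to (0,7)
Step 10: enter (0,7), '.' pass, move up to (-1,7)
Step 11: at (-1,7) — EXIT via top edge, pos 7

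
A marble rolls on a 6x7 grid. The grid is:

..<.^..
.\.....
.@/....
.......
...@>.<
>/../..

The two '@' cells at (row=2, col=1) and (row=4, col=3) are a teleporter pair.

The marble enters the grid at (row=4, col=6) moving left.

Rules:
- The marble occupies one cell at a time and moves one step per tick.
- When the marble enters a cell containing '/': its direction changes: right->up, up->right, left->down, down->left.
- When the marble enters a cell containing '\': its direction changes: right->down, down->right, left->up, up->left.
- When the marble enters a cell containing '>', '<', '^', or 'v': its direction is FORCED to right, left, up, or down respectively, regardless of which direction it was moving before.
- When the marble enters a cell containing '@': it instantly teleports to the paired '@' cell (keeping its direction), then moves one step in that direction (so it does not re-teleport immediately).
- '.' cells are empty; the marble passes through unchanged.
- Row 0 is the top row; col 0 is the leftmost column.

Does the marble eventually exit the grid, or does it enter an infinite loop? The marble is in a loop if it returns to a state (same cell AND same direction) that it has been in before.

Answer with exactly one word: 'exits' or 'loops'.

Answer: loops

Derivation:
Step 1: enter (4,6), '<' forces left->left, move left to (4,5)
Step 2: enter (4,5), '.' pass, move left to (4,4)
Step 3: enter (4,4), '>' forces left->right, move right to (4,5)
Step 4: enter (4,5), '.' pass, move right to (4,6)
Step 5: enter (4,6), '<' forces right->left, move left to (4,5)
Step 6: at (4,5) dir=left — LOOP DETECTED (seen before)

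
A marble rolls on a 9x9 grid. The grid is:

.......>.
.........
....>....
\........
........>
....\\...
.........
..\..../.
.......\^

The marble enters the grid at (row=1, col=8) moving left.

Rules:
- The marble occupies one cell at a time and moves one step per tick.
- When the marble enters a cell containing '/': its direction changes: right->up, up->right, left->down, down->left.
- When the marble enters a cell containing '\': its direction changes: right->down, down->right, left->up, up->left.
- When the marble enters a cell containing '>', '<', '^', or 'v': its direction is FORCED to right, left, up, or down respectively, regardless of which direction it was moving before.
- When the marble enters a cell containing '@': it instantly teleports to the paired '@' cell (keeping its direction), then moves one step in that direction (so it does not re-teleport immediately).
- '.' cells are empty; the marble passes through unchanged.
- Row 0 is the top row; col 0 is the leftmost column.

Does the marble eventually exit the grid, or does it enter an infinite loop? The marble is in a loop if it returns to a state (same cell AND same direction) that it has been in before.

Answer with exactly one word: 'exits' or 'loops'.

Step 1: enter (1,8), '.' pass, move left to (1,7)
Step 2: enter (1,7), '.' pass, move left to (1,6)
Step 3: enter (1,6), '.' pass, move left to (1,5)
Step 4: enter (1,5), '.' pass, move left to (1,4)
Step 5: enter (1,4), '.' pass, move left to (1,3)
Step 6: enter (1,3), '.' pass, move left to (1,2)
Step 7: enter (1,2), '.' pass, move left to (1,1)
Step 8: enter (1,1), '.' pass, move left to (1,0)
Step 9: enter (1,0), '.' pass, move left to (1,-1)
Step 10: at (1,-1) — EXIT via left edge, pos 1

Answer: exits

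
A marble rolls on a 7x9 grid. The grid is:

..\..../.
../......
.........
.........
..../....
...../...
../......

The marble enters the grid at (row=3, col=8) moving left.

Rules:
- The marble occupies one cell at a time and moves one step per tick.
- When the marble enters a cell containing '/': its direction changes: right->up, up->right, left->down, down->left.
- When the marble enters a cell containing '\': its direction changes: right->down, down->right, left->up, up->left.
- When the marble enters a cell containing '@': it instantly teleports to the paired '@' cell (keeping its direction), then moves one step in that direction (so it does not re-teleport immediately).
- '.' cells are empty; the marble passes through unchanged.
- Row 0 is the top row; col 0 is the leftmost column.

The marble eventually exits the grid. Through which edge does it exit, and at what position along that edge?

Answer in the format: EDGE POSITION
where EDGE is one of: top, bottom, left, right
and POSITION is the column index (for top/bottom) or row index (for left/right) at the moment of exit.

Step 1: enter (3,8), '.' pass, move left to (3,7)
Step 2: enter (3,7), '.' pass, move left to (3,6)
Step 3: enter (3,6), '.' pass, move left to (3,5)
Step 4: enter (3,5), '.' pass, move left to (3,4)
Step 5: enter (3,4), '.' pass, move left to (3,3)
Step 6: enter (3,3), '.' pass, move left to (3,2)
Step 7: enter (3,2), '.' pass, move left to (3,1)
Step 8: enter (3,1), '.' pass, move left to (3,0)
Step 9: enter (3,0), '.' pass, move left to (3,-1)
Step 10: at (3,-1) — EXIT via left edge, pos 3

Answer: left 3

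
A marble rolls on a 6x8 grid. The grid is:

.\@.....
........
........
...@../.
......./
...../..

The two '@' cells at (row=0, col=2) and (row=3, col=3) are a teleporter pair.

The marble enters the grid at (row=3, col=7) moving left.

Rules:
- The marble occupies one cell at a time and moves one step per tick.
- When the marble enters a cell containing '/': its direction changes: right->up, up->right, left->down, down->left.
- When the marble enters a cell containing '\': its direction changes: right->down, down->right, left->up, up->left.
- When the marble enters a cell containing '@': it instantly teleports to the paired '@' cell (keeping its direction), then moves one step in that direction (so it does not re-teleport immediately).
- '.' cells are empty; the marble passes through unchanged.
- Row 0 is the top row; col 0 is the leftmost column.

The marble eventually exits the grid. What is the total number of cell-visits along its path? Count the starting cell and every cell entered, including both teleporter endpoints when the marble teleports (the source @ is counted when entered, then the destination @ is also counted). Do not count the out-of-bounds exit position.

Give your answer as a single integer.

Step 1: enter (3,7), '.' pass, move left to (3,6)
Step 2: enter (3,6), '/' deflects left->down, move down to (4,6)
Step 3: enter (4,6), '.' pass, move down to (5,6)
Step 4: enter (5,6), '.' pass, move down to (6,6)
Step 5: at (6,6) — EXIT via bottom edge, pos 6
Path length (cell visits): 4

Answer: 4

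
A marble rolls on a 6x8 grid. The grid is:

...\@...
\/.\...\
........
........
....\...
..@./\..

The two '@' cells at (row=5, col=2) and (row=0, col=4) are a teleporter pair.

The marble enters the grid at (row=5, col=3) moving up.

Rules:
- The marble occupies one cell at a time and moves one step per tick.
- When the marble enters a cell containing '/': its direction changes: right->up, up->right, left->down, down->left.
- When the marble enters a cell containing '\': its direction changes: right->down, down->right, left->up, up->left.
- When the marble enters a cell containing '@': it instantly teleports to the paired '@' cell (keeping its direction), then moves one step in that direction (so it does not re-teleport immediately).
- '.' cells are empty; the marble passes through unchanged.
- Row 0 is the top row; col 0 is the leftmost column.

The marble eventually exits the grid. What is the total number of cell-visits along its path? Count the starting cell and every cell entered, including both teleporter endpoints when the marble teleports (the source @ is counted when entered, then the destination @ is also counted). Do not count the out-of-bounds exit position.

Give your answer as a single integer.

Answer: 11

Derivation:
Step 1: enter (5,3), '.' pass, move up to (4,3)
Step 2: enter (4,3), '.' pass, move up to (3,3)
Step 3: enter (3,3), '.' pass, move up to (2,3)
Step 4: enter (2,3), '.' pass, move up to (1,3)
Step 5: enter (1,3), '\' deflects up->left, move left to (1,2)
Step 6: enter (1,2), '.' pass, move left to (1,1)
Step 7: enter (1,1), '/' deflects left->down, move down to (2,1)
Step 8: enter (2,1), '.' pass, move down to (3,1)
Step 9: enter (3,1), '.' pass, move down to (4,1)
Step 10: enter (4,1), '.' pass, move down to (5,1)
Step 11: enter (5,1), '.' pass, move down to (6,1)
Step 12: at (6,1) — EXIT via bottom edge, pos 1
Path length (cell visits): 11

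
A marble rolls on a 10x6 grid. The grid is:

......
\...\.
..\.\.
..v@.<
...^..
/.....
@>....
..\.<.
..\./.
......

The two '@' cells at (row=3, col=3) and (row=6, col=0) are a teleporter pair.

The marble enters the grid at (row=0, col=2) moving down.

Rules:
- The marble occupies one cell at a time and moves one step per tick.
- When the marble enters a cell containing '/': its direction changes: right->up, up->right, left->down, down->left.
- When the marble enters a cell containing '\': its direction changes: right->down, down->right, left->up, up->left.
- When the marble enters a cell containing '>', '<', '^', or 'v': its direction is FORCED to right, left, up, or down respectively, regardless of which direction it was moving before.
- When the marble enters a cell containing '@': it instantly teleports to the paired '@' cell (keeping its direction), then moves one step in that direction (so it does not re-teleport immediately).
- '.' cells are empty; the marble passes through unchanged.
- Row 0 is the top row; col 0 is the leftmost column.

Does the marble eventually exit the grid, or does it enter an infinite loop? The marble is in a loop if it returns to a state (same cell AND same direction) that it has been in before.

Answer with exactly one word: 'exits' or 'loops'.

Step 1: enter (0,2), '.' pass, move down to (1,2)
Step 2: enter (1,2), '.' pass, move down to (2,2)
Step 3: enter (2,2), '\' deflects down->right, move right to (2,3)
Step 4: enter (2,3), '.' pass, move right to (2,4)
Step 5: enter (2,4), '\' deflects right->down, move down to (3,4)
Step 6: enter (3,4), '.' pass, move down to (4,4)
Step 7: enter (4,4), '.' pass, move down to (5,4)
Step 8: enter (5,4), '.' pass, move down to (6,4)
Step 9: enter (6,4), '.' pass, move down to (7,4)
Step 10: enter (7,4), '<' forces down->left, move left to (7,3)
Step 11: enter (7,3), '.' pass, move left to (7,2)
Step 12: enter (7,2), '\' deflects left->up, move up to (6,2)
Step 13: enter (6,2), '.' pass, move up to (5,2)
Step 14: enter (5,2), '.' pass, move up to (4,2)
Step 15: enter (4,2), '.' pass, move up to (3,2)
Step 16: enter (3,2), 'v' forces up->down, move down to (4,2)
Step 17: enter (4,2), '.' pass, move down to (5,2)
Step 18: enter (5,2), '.' pass, move down to (6,2)
Step 19: enter (6,2), '.' pass, move down to (7,2)
Step 20: enter (7,2), '\' deflects down->right, move right to (7,3)
Step 21: enter (7,3), '.' pass, move right to (7,4)
Step 22: enter (7,4), '<' forces right->left, move left to (7,3)
Step 23: at (7,3) dir=left — LOOP DETECTED (seen before)

Answer: loops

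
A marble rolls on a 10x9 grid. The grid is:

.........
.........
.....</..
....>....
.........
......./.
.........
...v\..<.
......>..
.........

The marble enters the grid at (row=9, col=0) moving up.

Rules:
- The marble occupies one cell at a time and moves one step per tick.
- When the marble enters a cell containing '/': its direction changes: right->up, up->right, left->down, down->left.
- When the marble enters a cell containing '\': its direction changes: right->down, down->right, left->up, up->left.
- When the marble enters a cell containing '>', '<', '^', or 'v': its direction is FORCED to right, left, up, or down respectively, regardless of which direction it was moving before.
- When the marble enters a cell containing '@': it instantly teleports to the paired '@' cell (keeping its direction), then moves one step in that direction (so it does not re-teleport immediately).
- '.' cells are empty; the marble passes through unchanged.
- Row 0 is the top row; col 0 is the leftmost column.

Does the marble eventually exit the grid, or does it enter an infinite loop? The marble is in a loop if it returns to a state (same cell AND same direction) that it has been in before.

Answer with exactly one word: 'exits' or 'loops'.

Answer: exits

Derivation:
Step 1: enter (9,0), '.' pass, move up to (8,0)
Step 2: enter (8,0), '.' pass, move up to (7,0)
Step 3: enter (7,0), '.' pass, move up to (6,0)
Step 4: enter (6,0), '.' pass, move up to (5,0)
Step 5: enter (5,0), '.' pass, move up to (4,0)
Step 6: enter (4,0), '.' pass, move up to (3,0)
Step 7: enter (3,0), '.' pass, move up to (2,0)
Step 8: enter (2,0), '.' pass, move up to (1,0)
Step 9: enter (1,0), '.' pass, move up to (0,0)
Step 10: enter (0,0), '.' pass, move up to (-1,0)
Step 11: at (-1,0) — EXIT via top edge, pos 0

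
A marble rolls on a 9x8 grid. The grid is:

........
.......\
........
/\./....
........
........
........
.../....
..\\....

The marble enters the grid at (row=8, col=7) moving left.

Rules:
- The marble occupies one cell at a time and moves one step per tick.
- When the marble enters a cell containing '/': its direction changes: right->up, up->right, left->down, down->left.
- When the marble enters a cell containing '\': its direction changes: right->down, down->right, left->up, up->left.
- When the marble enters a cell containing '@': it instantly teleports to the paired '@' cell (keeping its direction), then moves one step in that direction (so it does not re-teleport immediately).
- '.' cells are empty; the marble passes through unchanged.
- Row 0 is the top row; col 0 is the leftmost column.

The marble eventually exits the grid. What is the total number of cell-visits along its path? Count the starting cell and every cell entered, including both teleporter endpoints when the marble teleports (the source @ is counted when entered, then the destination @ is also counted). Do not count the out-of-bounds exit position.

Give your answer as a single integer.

Answer: 10

Derivation:
Step 1: enter (8,7), '.' pass, move left to (8,6)
Step 2: enter (8,6), '.' pass, move left to (8,5)
Step 3: enter (8,5), '.' pass, move left to (8,4)
Step 4: enter (8,4), '.' pass, move left to (8,3)
Step 5: enter (8,3), '\' deflects left->up, move up to (7,3)
Step 6: enter (7,3), '/' deflects up->right, move right to (7,4)
Step 7: enter (7,4), '.' pass, move right to (7,5)
Step 8: enter (7,5), '.' pass, move right to (7,6)
Step 9: enter (7,6), '.' pass, move right to (7,7)
Step 10: enter (7,7), '.' pass, move right to (7,8)
Step 11: at (7,8) — EXIT via right edge, pos 7
Path length (cell visits): 10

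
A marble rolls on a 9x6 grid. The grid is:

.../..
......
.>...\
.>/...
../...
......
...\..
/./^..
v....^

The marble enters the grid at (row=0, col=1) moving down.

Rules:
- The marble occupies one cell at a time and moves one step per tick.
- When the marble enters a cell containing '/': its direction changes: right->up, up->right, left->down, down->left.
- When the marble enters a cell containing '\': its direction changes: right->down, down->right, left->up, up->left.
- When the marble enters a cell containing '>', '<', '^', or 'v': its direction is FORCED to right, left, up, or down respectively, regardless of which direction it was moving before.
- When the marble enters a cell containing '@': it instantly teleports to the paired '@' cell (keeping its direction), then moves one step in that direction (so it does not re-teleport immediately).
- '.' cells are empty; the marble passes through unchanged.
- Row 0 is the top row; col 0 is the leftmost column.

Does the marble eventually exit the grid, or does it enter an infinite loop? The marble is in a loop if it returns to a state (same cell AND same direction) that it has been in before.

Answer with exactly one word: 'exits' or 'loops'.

Step 1: enter (0,1), '.' pass, move down to (1,1)
Step 2: enter (1,1), '.' pass, move down to (2,1)
Step 3: enter (2,1), '>' forces down->right, move right to (2,2)
Step 4: enter (2,2), '.' pass, move right to (2,3)
Step 5: enter (2,3), '.' pass, move right to (2,4)
Step 6: enter (2,4), '.' pass, move right to (2,5)
Step 7: enter (2,5), '\' deflects right->down, move down to (3,5)
Step 8: enter (3,5), '.' pass, move down to (4,5)
Step 9: enter (4,5), '.' pass, move down to (5,5)
Step 10: enter (5,5), '.' pass, move down to (6,5)
Step 11: enter (6,5), '.' pass, move down to (7,5)
Step 12: enter (7,5), '.' pass, move down to (8,5)
Step 13: enter (8,5), '^' forces down->up, move up to (7,5)
Step 14: enter (7,5), '.' pass, move up to (6,5)
Step 15: enter (6,5), '.' pass, move up to (5,5)
Step 16: enter (5,5), '.' pass, move up to (4,5)
Step 17: enter (4,5), '.' pass, move up to (3,5)
Step 18: enter (3,5), '.' pass, move up to (2,5)
Step 19: enter (2,5), '\' deflects up->left, move left to (2,4)
Step 20: enter (2,4), '.' pass, move left to (2,3)
Step 21: enter (2,3), '.' pass, move left to (2,2)
Step 22: enter (2,2), '.' pass, move left to (2,1)
Step 23: enter (2,1), '>' forces left->right, move right to (2,2)
Step 24: at (2,2) dir=right — LOOP DETECTED (seen before)

Answer: loops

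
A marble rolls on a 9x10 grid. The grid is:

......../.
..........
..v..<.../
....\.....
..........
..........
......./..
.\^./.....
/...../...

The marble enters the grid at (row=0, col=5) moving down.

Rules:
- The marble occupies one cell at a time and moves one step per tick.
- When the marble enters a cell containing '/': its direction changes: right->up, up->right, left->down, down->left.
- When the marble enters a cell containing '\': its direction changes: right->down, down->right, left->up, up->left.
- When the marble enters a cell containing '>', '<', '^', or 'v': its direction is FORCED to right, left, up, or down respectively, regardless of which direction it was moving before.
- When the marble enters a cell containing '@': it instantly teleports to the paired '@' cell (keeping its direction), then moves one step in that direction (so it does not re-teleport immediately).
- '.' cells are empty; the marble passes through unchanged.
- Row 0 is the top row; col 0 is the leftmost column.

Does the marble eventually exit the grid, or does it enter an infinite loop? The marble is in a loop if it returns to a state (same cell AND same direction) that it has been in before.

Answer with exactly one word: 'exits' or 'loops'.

Step 1: enter (0,5), '.' pass, move down to (1,5)
Step 2: enter (1,5), '.' pass, move down to (2,5)
Step 3: enter (2,5), '<' forces down->left, move left to (2,4)
Step 4: enter (2,4), '.' pass, move left to (2,3)
Step 5: enter (2,3), '.' pass, move left to (2,2)
Step 6: enter (2,2), 'v' forces left->down, move down to (3,2)
Step 7: enter (3,2), '.' pass, move down to (4,2)
Step 8: enter (4,2), '.' pass, move down to (5,2)
Step 9: enter (5,2), '.' pass, move down to (6,2)
Step 10: enter (6,2), '.' pass, move down to (7,2)
Step 11: enter (7,2), '^' forces down->up, move up to (6,2)
Step 12: enter (6,2), '.' pass, move up to (5,2)
Step 13: enter (5,2), '.' pass, move up to (4,2)
Step 14: enter (4,2), '.' pass, move up to (3,2)
Step 15: enter (3,2), '.' pass, move up to (2,2)
Step 16: enter (2,2), 'v' forces up->down, move down to (3,2)
Step 17: at (3,2) dir=down — LOOP DETECTED (seen before)

Answer: loops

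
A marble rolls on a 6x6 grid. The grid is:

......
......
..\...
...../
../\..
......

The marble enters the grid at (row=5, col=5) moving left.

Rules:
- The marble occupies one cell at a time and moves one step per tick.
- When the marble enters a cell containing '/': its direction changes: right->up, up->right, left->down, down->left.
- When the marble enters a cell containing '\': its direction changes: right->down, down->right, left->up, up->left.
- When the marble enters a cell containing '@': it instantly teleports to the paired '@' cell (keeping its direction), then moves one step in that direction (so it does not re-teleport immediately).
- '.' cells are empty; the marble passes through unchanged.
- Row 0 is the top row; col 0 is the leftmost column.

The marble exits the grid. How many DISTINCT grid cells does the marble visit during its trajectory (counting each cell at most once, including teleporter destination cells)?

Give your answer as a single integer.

Answer: 6

Derivation:
Step 1: enter (5,5), '.' pass, move left to (5,4)
Step 2: enter (5,4), '.' pass, move left to (5,3)
Step 3: enter (5,3), '.' pass, move left to (5,2)
Step 4: enter (5,2), '.' pass, move left to (5,1)
Step 5: enter (5,1), '.' pass, move left to (5,0)
Step 6: enter (5,0), '.' pass, move left to (5,-1)
Step 7: at (5,-1) — EXIT via left edge, pos 5
Distinct cells visited: 6 (path length 6)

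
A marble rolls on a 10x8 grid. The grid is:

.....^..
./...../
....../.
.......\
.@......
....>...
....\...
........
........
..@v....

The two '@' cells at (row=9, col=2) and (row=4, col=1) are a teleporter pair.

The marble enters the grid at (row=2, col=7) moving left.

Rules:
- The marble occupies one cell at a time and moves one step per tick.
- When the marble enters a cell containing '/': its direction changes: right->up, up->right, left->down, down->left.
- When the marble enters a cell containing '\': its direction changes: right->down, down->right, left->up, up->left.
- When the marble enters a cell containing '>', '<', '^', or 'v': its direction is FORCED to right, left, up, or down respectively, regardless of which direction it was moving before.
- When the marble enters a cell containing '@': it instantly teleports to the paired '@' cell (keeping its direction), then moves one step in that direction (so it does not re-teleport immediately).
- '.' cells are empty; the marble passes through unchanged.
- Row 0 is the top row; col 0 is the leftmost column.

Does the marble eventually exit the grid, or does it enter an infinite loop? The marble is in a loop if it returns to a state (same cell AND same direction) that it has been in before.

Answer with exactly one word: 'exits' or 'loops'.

Step 1: enter (2,7), '.' pass, move left to (2,6)
Step 2: enter (2,6), '/' deflects left->down, move down to (3,6)
Step 3: enter (3,6), '.' pass, move down to (4,6)
Step 4: enter (4,6), '.' pass, move down to (5,6)
Step 5: enter (5,6), '.' pass, move down to (6,6)
Step 6: enter (6,6), '.' pass, move down to (7,6)
Step 7: enter (7,6), '.' pass, move down to (8,6)
Step 8: enter (8,6), '.' pass, move down to (9,6)
Step 9: enter (9,6), '.' pass, move down to (10,6)
Step 10: at (10,6) — EXIT via bottom edge, pos 6

Answer: exits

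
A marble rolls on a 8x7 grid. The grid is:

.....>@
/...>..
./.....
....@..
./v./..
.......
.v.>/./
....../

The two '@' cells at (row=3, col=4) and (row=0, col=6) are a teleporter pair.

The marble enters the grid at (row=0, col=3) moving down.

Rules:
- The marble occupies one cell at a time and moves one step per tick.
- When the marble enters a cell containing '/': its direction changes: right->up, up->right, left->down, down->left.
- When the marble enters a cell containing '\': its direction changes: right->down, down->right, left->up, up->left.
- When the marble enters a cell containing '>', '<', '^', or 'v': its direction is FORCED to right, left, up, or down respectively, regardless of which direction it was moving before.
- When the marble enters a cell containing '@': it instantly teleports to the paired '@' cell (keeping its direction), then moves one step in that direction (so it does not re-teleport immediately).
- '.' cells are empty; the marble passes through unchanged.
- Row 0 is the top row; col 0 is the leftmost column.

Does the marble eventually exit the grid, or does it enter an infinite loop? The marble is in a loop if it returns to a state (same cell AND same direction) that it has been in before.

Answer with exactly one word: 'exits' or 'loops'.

Step 1: enter (0,3), '.' pass, move down to (1,3)
Step 2: enter (1,3), '.' pass, move down to (2,3)
Step 3: enter (2,3), '.' pass, move down to (3,3)
Step 4: enter (3,3), '.' pass, move down to (4,3)
Step 5: enter (4,3), '.' pass, move down to (5,3)
Step 6: enter (5,3), '.' pass, move down to (6,3)
Step 7: enter (6,3), '>' forces down->right, move right to (6,4)
Step 8: enter (6,4), '/' deflects right->up, move up to (5,4)
Step 9: enter (5,4), '.' pass, move up to (4,4)
Step 10: enter (4,4), '/' deflects up->right, move right to (4,5)
Step 11: enter (4,5), '.' pass, move right to (4,6)
Step 12: enter (4,6), '.' pass, move right to (4,7)
Step 13: at (4,7) — EXIT via right edge, pos 4

Answer: exits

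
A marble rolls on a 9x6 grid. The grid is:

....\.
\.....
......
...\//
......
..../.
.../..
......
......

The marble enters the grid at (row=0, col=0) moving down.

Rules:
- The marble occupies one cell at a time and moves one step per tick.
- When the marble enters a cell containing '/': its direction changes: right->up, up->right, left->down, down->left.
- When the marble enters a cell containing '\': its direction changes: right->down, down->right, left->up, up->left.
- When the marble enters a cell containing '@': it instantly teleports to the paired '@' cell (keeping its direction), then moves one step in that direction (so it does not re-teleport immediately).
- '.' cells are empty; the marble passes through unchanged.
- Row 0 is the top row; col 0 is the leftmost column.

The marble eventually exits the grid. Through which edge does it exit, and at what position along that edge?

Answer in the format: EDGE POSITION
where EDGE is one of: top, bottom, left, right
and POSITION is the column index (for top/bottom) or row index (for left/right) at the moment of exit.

Step 1: enter (0,0), '.' pass, move down to (1,0)
Step 2: enter (1,0), '\' deflects down->right, move right to (1,1)
Step 3: enter (1,1), '.' pass, move right to (1,2)
Step 4: enter (1,2), '.' pass, move right to (1,3)
Step 5: enter (1,3), '.' pass, move right to (1,4)
Step 6: enter (1,4), '.' pass, move right to (1,5)
Step 7: enter (1,5), '.' pass, move right to (1,6)
Step 8: at (1,6) — EXIT via right edge, pos 1

Answer: right 1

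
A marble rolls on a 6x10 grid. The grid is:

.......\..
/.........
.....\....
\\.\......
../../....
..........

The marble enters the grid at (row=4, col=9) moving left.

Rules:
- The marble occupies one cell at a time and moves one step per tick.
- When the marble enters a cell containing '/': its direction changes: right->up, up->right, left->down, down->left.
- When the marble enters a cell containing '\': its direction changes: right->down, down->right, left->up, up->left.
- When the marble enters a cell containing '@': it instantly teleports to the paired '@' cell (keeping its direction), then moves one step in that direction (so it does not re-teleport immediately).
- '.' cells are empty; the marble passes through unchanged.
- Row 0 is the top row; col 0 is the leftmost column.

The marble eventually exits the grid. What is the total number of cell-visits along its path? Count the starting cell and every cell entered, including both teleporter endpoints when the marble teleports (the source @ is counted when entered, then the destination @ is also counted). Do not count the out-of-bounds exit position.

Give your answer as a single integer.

Answer: 6

Derivation:
Step 1: enter (4,9), '.' pass, move left to (4,8)
Step 2: enter (4,8), '.' pass, move left to (4,7)
Step 3: enter (4,7), '.' pass, move left to (4,6)
Step 4: enter (4,6), '.' pass, move left to (4,5)
Step 5: enter (4,5), '/' deflects left->down, move down to (5,5)
Step 6: enter (5,5), '.' pass, move down to (6,5)
Step 7: at (6,5) — EXIT via bottom edge, pos 5
Path length (cell visits): 6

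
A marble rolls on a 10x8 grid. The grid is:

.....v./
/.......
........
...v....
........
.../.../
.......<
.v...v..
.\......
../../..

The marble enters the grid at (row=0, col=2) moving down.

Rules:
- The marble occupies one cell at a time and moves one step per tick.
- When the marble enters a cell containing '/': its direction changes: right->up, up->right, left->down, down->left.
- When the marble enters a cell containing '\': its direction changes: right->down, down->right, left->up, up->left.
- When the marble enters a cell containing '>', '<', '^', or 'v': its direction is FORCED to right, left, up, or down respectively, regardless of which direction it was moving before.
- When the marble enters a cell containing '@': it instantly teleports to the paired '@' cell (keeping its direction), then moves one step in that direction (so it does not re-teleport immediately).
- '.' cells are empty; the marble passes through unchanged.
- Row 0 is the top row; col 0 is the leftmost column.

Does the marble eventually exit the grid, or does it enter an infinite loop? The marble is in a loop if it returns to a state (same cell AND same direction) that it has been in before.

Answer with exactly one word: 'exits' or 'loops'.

Step 1: enter (0,2), '.' pass, move down to (1,2)
Step 2: enter (1,2), '.' pass, move down to (2,2)
Step 3: enter (2,2), '.' pass, move down to (3,2)
Step 4: enter (3,2), '.' pass, move down to (4,2)
Step 5: enter (4,2), '.' pass, move down to (5,2)
Step 6: enter (5,2), '.' pass, move down to (6,2)
Step 7: enter (6,2), '.' pass, move down to (7,2)
Step 8: enter (7,2), '.' pass, move down to (8,2)
Step 9: enter (8,2), '.' pass, move down to (9,2)
Step 10: enter (9,2), '/' deflects down->left, move left to (9,1)
Step 11: enter (9,1), '.' pass, move left to (9,0)
Step 12: enter (9,0), '.' pass, move left to (9,-1)
Step 13: at (9,-1) — EXIT via left edge, pos 9

Answer: exits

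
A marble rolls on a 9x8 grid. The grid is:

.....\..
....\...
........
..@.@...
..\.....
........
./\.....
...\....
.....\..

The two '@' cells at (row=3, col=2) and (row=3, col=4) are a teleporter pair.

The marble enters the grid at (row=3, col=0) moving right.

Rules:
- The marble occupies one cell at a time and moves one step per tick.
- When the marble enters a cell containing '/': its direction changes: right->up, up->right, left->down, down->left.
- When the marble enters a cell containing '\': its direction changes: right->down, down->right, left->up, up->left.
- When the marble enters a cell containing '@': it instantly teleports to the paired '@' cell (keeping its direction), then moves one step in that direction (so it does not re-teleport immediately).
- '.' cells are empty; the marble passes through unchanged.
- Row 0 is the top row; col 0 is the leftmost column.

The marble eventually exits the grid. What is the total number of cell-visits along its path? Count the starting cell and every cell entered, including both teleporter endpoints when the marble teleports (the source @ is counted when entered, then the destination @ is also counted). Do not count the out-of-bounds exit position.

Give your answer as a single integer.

Step 1: enter (3,0), '.' pass, move right to (3,1)
Step 2: enter (3,1), '.' pass, move right to (3,2)
Step 3: enter (3,2), '@' teleport (3,2)->(3,4), also enter (3,4), move right to (3,5)
Step 4: enter (3,5), '.' pass, move right to (3,6)
Step 5: enter (3,6), '.' pass, move right to (3,7)
Step 6: enter (3,7), '.' pass, move right to (3,8)
Step 7: at (3,8) — EXIT via right edge, pos 3
Path length (cell visits): 7

Answer: 7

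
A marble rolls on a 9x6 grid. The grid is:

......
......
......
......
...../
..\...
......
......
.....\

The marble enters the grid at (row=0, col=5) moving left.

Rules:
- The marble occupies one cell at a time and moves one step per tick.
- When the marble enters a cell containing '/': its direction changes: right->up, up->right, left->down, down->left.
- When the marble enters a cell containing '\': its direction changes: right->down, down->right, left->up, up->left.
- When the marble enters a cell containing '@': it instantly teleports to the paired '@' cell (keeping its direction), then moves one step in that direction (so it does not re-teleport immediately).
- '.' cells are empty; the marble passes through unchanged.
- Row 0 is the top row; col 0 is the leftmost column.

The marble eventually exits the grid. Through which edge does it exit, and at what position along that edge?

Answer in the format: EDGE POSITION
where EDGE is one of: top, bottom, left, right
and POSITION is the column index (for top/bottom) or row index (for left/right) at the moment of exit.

Step 1: enter (0,5), '.' pass, move left to (0,4)
Step 2: enter (0,4), '.' pass, move left to (0,3)
Step 3: enter (0,3), '.' pass, move left to (0,2)
Step 4: enter (0,2), '.' pass, move left to (0,1)
Step 5: enter (0,1), '.' pass, move left to (0,0)
Step 6: enter (0,0), '.' pass, move left to (0,-1)
Step 7: at (0,-1) — EXIT via left edge, pos 0

Answer: left 0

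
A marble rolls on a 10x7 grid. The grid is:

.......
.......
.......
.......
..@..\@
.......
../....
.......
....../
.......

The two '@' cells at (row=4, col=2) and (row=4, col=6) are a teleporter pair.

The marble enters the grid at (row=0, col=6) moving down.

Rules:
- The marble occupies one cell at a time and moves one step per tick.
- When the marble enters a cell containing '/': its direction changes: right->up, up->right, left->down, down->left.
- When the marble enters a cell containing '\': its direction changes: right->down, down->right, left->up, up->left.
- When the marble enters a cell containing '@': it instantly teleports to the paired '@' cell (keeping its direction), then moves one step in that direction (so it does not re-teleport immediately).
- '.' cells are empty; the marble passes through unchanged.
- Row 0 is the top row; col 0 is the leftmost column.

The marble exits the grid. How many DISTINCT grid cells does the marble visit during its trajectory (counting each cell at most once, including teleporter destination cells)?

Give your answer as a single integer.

Step 1: enter (0,6), '.' pass, move down to (1,6)
Step 2: enter (1,6), '.' pass, move down to (2,6)
Step 3: enter (2,6), '.' pass, move down to (3,6)
Step 4: enter (3,6), '.' pass, move down to (4,6)
Step 5: enter (4,6), '@' teleport (4,6)->(4,2), also enter (4,2), move down to (5,2)
Step 6: enter (5,2), '.' pass, move down to (6,2)
Step 7: enter (6,2), '/' deflects down->left, move left to (6,1)
Step 8: enter (6,1), '.' pass, move left to (6,0)
Step 9: enter (6,0), '.' pass, move left to (6,-1)
Step 10: at (6,-1) — EXIT via left edge, pos 6
Distinct cells visited: 10 (path length 10)

Answer: 10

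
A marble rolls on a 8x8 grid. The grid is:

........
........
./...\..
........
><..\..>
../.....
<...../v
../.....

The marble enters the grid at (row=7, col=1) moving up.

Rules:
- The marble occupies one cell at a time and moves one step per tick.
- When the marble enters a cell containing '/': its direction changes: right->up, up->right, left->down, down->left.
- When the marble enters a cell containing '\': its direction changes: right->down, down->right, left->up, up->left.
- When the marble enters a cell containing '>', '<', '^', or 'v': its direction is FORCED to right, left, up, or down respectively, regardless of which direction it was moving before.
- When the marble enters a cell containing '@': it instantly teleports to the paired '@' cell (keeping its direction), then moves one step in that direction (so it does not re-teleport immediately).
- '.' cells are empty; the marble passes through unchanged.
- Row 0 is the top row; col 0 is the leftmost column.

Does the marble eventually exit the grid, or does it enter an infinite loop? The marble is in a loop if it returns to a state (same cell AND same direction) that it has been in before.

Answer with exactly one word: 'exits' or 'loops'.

Step 1: enter (7,1), '.' pass, move up to (6,1)
Step 2: enter (6,1), '.' pass, move up to (5,1)
Step 3: enter (5,1), '.' pass, move up to (4,1)
Step 4: enter (4,1), '<' forces up->left, move left to (4,0)
Step 5: enter (4,0), '>' forces left->right, move right to (4,1)
Step 6: enter (4,1), '<' forces right->left, move left to (4,0)
Step 7: at (4,0) dir=left — LOOP DETECTED (seen before)

Answer: loops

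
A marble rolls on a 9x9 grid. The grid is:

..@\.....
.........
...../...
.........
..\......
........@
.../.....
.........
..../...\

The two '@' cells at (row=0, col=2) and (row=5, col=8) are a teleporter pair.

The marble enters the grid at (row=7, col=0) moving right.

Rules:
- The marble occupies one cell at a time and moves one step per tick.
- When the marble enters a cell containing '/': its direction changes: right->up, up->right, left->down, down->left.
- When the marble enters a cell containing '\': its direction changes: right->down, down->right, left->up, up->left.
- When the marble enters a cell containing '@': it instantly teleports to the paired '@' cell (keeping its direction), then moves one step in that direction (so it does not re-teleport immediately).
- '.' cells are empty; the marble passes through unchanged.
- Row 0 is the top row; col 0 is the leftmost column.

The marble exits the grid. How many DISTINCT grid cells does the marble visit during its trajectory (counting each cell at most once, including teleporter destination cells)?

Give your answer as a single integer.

Step 1: enter (7,0), '.' pass, move right to (7,1)
Step 2: enter (7,1), '.' pass, move right to (7,2)
Step 3: enter (7,2), '.' pass, move right to (7,3)
Step 4: enter (7,3), '.' pass, move right to (7,4)
Step 5: enter (7,4), '.' pass, move right to (7,5)
Step 6: enter (7,5), '.' pass, move right to (7,6)
Step 7: enter (7,6), '.' pass, move right to (7,7)
Step 8: enter (7,7), '.' pass, move right to (7,8)
Step 9: enter (7,8), '.' pass, move right to (7,9)
Step 10: at (7,9) — EXIT via right edge, pos 7
Distinct cells visited: 9 (path length 9)

Answer: 9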